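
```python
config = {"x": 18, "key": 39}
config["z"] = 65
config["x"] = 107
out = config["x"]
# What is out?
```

Trace:
`config = {"x": 18, "key": 39}` → config = {'x': 18, 'key': 39}
`config["z"] = 65` → config = {'x': 18, 'key': 39, 'z': 65}
`config["x"] = 107` → config = {'x': 107, 'key': 39, 'z': 65}
`out = config["x"]` → out = 107
So out = 107

Answer: 107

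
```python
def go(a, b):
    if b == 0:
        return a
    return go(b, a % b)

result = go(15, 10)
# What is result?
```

go(15, 10) -> go(10, 5) -> go(5, 0) -> 5

Answer: 5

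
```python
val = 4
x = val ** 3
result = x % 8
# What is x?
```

Trace:
`val = 4` → val = 4
`x = val ** 3` → x = 64
`result = x % 8` → result = 0
So x = 64

Answer: 64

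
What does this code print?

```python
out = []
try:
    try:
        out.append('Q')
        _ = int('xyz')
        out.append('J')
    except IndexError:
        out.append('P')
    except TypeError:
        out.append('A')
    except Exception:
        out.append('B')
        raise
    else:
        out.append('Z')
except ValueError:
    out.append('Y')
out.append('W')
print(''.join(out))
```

Execution trace: 'Q' (inner try body) → 'B' (inner except Exception) → 'Y' (outer except ValueError) → 'W' (after the try/except). Output: QBYW

Answer: QBYW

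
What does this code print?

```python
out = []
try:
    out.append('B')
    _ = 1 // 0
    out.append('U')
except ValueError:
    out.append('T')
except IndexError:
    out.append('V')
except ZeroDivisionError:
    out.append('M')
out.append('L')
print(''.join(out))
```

Execution trace: 'B' (try body) → 'M' (except ZeroDivisionError) → 'L' (after the try/except). Output: BML

Answer: BML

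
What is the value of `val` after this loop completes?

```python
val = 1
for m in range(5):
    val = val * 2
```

Multiply by 2, 5 times: 1 * 2^5 = 32
`val` takes the values: 1 → 2 → 4 → 8 → 16 → 32

Answer: 32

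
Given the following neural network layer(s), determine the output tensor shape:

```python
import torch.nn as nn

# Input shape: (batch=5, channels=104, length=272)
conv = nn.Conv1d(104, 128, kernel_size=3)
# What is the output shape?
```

Input: (5, 104, 272) -> Output: (5, 128, 270)

Answer: (5, 128, 270)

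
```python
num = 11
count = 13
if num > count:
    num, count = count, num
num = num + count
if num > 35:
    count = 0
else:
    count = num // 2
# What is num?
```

Trace:
`num = 11` → num = 11
`count = 13` → count = 13
`if num > count: ...` → num > count is False → no variable changes
`num = num + count` → num = 24
`if num > 35: ...` → num > 35 is False, take else branch → count = 12
So num = 24

Answer: 24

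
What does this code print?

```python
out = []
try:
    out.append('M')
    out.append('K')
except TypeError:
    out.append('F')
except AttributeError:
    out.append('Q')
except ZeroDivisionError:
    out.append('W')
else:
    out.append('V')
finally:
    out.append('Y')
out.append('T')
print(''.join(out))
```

Execution trace: 'M' (try body) → 'K' (try body, no exception) → 'V' (else) → 'Y' (finally) → 'T' (after the try/except). Output: MKVYT

Answer: MKVYT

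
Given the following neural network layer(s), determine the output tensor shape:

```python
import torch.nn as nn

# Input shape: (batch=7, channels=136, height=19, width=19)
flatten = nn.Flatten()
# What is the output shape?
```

Input: (7, 136, 19, 19) -> Output: (7, 49096)

Answer: (7, 49096)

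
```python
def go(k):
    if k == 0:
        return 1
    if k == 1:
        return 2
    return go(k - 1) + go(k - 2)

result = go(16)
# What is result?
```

Build up from base cases: go(0)=1, go(1)=2, go(2)=3, go(3)=5, go(4)=8, go(5)=13, go(6)=21, ..., go(16)=2584

Answer: 2584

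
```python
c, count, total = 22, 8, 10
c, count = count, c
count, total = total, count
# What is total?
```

Trace:
`c, count, total = 22, 8, 10` → c = 22; count = 8; total = 10
`c, count = count, c` → c = 8; count = 22
`count, total = total, count` → count = 10; total = 22
So total = 22

Answer: 22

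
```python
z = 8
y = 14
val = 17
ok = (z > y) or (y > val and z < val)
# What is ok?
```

Trace:
`z = 8` → z = 8
`y = 14` → y = 14
`val = 17` → val = 17
`ok = (z > y) or (y > val and z < val)` → ok = False
So ok = False

Answer: False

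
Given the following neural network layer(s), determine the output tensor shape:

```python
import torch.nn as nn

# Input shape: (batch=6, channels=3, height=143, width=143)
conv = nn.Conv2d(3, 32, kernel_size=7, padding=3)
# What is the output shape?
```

Input: (6, 3, 143, 143) -> Output: (6, 32, 143, 143)

Answer: (6, 32, 143, 143)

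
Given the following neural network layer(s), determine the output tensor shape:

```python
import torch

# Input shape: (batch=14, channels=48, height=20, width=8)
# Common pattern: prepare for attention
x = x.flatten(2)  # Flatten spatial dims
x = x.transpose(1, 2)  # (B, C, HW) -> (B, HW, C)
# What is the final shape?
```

Input: (14, 48, 20, 8) -> after flatten(2): (14, 48, 160) -> Output: (14, 160, 48)

Answer: (14, 160, 48)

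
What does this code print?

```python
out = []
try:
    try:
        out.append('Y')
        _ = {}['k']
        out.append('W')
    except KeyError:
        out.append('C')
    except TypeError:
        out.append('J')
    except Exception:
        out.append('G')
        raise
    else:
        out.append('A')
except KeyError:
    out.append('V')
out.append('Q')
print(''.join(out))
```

Execution trace: 'Y' (inner try body) → 'C' (inner except KeyError) → 'Q' (after the try/except). Output: YCQ

Answer: YCQ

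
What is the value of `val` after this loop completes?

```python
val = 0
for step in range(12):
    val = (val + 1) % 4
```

Increment mod 4, 12 times = 0
`val` takes the values: 0 → 1 → 2 → 3 → 0 → 1 → 2 → 3 → 0 → 1 → 2 → 3 → 0

Answer: 0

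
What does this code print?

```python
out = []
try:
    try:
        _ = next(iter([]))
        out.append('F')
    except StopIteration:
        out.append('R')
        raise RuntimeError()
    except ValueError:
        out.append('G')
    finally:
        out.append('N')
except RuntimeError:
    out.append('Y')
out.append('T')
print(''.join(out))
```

Execution trace: 'R' (inner except StopIteration) → 'N' (inner finally) → 'Y' (outer except RuntimeError) → 'T' (after the try/except). Output: RNYT

Answer: RNYT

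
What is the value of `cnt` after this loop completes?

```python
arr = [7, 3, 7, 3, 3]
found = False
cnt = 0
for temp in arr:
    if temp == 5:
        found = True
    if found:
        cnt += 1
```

Count elements after first 5 in [7, 3, 7, 3, 3]
`cnt` takes the values: 0

Answer: 0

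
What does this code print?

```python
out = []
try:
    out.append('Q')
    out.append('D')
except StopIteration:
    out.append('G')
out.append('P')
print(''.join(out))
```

Execution trace: 'Q' (try body) → 'D' (try body, no exception) → 'P' (after the try/except). Output: QDP

Answer: QDP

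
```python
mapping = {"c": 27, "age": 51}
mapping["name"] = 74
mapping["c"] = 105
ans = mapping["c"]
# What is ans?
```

Trace:
`mapping = {"c": 27, "age": 51}` → mapping = {'c': 27, 'age': 51}
`mapping["name"] = 74` → mapping = {'c': 27, 'age': 51, 'name': 74}
`mapping["c"] = 105` → mapping = {'c': 105, 'age': 51, 'name': 74}
`ans = mapping["c"]` → ans = 105
So ans = 105

Answer: 105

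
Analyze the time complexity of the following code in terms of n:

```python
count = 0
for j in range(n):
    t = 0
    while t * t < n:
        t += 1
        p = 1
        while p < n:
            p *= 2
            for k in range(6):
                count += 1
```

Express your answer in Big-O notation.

Each loop level contributes: n × √n × log n × 1. Multiplying the contributions gives O(n√n log n).

Answer: O(n√n log n)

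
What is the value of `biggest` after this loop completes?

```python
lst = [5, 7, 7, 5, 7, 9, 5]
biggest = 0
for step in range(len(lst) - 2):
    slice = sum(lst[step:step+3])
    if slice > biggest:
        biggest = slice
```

Max sum of 3-element window in [5, 7, 7, 5, 7, 9, 5]
`biggest` takes the values: 0 → 19 → 21

Answer: 21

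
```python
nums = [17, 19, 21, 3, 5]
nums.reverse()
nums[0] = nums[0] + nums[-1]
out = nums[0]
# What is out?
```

Trace:
`nums = [17, 19, 21, 3, 5]` → nums = [17, 19, 21, 3, 5]
`nums.reverse()` → nums = [5, 3, 21, 19, 17]
`nums[0] = nums[0] + nums[-1]` → nums = [22, 3, 21, 19, 17]
`out = nums[0]` → out = 22
So out = 22

Answer: 22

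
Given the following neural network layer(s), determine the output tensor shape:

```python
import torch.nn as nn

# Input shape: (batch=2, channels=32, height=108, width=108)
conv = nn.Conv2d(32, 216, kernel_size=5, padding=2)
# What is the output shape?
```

Input: (2, 32, 108, 108) -> Output: (2, 216, 108, 108)

Answer: (2, 216, 108, 108)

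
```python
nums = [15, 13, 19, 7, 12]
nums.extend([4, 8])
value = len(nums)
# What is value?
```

Trace:
`nums = [15, 13, 19, 7, 12]` → nums = [15, 13, 19, 7, 12]
`nums.extend([4, 8])` → nums = [15, 13, 19, 7, 12, 4, 8]
`value = len(nums)` → value = 7
So value = 7

Answer: 7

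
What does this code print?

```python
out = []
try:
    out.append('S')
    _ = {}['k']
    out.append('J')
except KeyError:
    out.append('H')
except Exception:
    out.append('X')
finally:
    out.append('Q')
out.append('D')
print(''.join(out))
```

Execution trace: 'S' (try body) → 'H' (except KeyError) → 'Q' (finally) → 'D' (after the try/except). Output: SHQD

Answer: SHQD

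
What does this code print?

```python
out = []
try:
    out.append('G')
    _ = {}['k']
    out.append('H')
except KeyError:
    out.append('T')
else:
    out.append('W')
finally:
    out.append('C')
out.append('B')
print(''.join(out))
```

Execution trace: 'G' (try body) → 'T' (except KeyError) → 'C' (finally) → 'B' (after the try/except). Output: GTCB

Answer: GTCB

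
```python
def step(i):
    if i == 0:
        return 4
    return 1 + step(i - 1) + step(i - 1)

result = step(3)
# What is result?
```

step(i) = 1 + 2·step(i-1), step(0)=4. Closed form: (4+1)·2^3 - 1 = 39.

Answer: 39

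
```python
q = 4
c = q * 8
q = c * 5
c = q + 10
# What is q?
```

Trace:
`q = 4` → q = 4
`c = q * 8` → c = 32
`q = c * 5` → q = 160
`c = q + 10` → c = 170
So q = 160

Answer: 160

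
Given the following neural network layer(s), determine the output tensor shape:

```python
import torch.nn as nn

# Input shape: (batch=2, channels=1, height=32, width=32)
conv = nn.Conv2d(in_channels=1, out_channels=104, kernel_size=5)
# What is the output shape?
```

Input: (2, 1, 32, 32) -> Output: (2, 104, 28, 28)

Answer: (2, 104, 28, 28)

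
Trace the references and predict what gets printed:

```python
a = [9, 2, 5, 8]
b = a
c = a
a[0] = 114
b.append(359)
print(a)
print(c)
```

Key concept: multiple aliases.
Step by step:
`a = [9, 2, 5, 8]` → a = [9, 2, 5, 8]
`b = a` → b = [9, 2, 5, 8] (same object as a)
`c = a` → c = [9, 2, 5, 8] (same object as a, b)
`a[0] = 114` → a = [114, 2, 5, 8] (same object as b, c); b = [114, 2, 5, 8] (same object as a, c); c = [114, 2, 5, 8] (same object as a, b)
`b.append(359)` → a = [114, 2, 5, 8, 359] (same object as b, c); b = [114, 2, 5, 8, 359] (same object as a, c); c = [114, 2, 5, 8, 359] (same object as a, b)
`print(a)` → prints [114, 2, 5, 8, 359]
`print(c)` → prints [114, 2, 5, 8, 359]

Answer:
[114, 2, 5, 8, 359]
[114, 2, 5, 8, 359]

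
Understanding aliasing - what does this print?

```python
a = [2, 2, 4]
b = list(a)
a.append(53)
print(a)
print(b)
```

Key concept: list() constructor creates copy.
Step by step:
`a = [2, 2, 4]` → a = [2, 2, 4]
`b = list(a)` → b = [2, 2, 4]
`a.append(53)` → a = [2, 2, 4, 53]
`print(a)` → prints [2, 2, 4, 53]
`print(b)` → prints [2, 2, 4]

Answer:
[2, 2, 4, 53]
[2, 2, 4]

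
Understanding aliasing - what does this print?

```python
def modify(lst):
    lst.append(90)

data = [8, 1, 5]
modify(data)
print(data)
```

Key concept: function modifies passed list.
Step by step:
`data = [8, 1, 5]` → data = [8, 1, 5]
`modify(data)` → data = [8, 1, 5, 90]
`print(data)` → prints [8, 1, 5, 90]

Answer: [8, 1, 5, 90]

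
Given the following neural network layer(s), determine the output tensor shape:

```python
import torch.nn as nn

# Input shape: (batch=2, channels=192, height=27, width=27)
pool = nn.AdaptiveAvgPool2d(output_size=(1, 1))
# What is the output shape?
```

Input: (2, 192, 27, 27) -> Output: (2, 192, 1, 1)

Answer: (2, 192, 1, 1)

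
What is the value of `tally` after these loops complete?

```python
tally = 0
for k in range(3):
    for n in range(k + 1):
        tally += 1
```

Triangle: 1 + 2 + ... + 3
`tally` takes the values: 0 → 1 → 2 → 3 → 4 → 5 → 6

Answer: 6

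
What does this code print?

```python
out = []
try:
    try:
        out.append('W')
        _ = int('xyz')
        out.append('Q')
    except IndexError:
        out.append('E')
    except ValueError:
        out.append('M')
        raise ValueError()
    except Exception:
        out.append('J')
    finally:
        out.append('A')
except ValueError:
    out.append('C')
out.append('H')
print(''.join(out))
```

Execution trace: 'W' (inner try body) → 'M' (inner except ValueError) → 'A' (inner finally) → 'C' (outer except ValueError) → 'H' (after the try/except). Output: WMACH

Answer: WMACH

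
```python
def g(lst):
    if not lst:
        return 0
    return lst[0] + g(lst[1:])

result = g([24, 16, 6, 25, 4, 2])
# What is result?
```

24 + 16 + 6 + 25 + 4 + 2 + 0 = 77

Answer: 77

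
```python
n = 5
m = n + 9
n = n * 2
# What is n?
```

Trace:
`n = 5` → n = 5
`m = n + 9` → m = 14
`n = n * 2` → n = 10
So n = 10

Answer: 10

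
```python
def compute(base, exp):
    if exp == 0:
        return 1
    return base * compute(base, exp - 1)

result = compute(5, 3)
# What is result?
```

compute(5, 3) = 5 * 5 * 5 = 125

Answer: 125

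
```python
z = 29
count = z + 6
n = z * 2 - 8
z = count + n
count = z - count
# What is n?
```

Trace:
`z = 29` → z = 29
`count = z + 6` → count = 35
`n = z * 2 - 8` → n = 50
`z = count + n` → z = 85
`count = z - count` → count = 50
So n = 50

Answer: 50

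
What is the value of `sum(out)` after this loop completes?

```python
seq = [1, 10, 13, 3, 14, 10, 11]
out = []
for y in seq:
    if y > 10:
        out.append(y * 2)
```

Sum of doubled values > 10
`out` takes the values: [] → [26] → [26, 28] → [26, 28, 22]
So `sum(out)` = 76

Answer: 76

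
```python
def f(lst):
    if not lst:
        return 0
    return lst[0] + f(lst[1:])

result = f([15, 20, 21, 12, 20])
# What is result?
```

15 + 20 + 21 + 12 + 20 + 0 = 88

Answer: 88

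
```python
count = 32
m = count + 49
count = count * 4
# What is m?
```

Trace:
`count = 32` → count = 32
`m = count + 49` → m = 81
`count = count * 4` → count = 128
So m = 81

Answer: 81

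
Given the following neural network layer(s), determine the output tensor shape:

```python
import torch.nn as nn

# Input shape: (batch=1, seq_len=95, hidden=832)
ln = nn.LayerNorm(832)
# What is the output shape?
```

Input: (1, 95, 832) -> Output: (1, 95, 832)

Answer: (1, 95, 832)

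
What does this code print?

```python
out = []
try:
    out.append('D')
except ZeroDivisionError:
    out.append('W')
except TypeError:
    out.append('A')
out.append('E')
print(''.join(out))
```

Execution trace: 'D' (try body, no exception) → 'E' (after the try/except). Output: DE

Answer: DE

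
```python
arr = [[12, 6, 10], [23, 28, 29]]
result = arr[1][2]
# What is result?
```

Trace:
`arr = [[12, 6, 10], [23, 28, 29]]` → arr = [[12, 6, 10], [23, 28, 29]]
`result = arr[1][2]` → result = 29
So result = 29

Answer: 29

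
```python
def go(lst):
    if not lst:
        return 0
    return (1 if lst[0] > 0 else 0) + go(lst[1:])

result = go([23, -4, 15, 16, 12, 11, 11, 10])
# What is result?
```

Count of positive elements in [23, -4, 15, 16, 12, 11, 11, 10] = 7

Answer: 7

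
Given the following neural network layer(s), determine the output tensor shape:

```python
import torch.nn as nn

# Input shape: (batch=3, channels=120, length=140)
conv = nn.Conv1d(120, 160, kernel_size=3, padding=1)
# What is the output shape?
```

Input: (3, 120, 140) -> Output: (3, 160, 140)

Answer: (3, 160, 140)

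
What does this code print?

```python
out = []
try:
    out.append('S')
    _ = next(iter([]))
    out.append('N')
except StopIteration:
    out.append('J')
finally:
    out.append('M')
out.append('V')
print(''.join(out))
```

Execution trace: 'S' (try body) → 'J' (except StopIteration) → 'M' (finally) → 'V' (after the try/except). Output: SJMV

Answer: SJMV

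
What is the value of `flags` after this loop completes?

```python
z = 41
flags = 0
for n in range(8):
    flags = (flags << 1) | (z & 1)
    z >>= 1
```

Reverse lowest 8 bits of 41
`flags` takes the values: 0 → 1 → 2 → 4 → 9 → 18 → 37 → 74 → 148

Answer: 148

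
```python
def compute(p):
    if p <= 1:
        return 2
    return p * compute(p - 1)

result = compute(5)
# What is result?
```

compute(5) = 5 * 4 * 3 * 2 * 2 = 240

Answer: 240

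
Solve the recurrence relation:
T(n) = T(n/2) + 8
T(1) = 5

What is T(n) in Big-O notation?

Each step divides n by 2 and adds 8. After log_2(n) steps we reach T(1)=5. So T(n) = 8·log_2(n) + 5 = O(log n).

Answer: O(log n)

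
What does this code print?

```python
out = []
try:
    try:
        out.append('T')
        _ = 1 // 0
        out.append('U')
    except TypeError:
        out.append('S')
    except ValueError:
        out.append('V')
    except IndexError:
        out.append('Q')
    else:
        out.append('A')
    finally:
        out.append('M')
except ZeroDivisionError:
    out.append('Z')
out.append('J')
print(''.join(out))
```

Execution trace: 'T' (try body) → 'M' (finally) → 'Z' (outer except ZeroDivisionError) → 'J' (after the try/except). Output: TMZJ

Answer: TMZJ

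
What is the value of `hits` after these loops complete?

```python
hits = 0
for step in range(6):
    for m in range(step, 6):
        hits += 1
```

Upper triangle: 6 + 5 + ... + 1
`hits` takes the values: 0 → 1 → 2 → 3 → 4 → 5 → 6 → 7 → 8 → 9 → 10 → 11 → 12 → 13 → 14 → 15 → 16 → 17 → 18 → 19 → 20 → 21

Answer: 21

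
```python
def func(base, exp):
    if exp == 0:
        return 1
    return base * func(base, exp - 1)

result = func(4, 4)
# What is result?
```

func(4, 4) = 4 * 4 * 4 * 4 = 256

Answer: 256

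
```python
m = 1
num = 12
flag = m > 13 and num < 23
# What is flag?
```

Trace:
`m = 1` → m = 1
`num = 12` → num = 12
`flag = m > 13 and num < 23` → flag = False
So flag = False

Answer: False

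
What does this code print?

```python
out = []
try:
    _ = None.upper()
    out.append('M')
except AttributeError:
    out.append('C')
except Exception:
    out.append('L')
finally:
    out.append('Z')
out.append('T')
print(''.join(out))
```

Execution trace: 'C' (except AttributeError) → 'Z' (finally) → 'T' (after the try/except). Output: CZT

Answer: CZT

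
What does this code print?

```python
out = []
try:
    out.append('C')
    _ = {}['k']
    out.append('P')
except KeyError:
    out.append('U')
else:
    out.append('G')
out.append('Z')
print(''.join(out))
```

Execution trace: 'C' (try body) → 'U' (except KeyError) → 'Z' (after the try/except). Output: CUZ

Answer: CUZ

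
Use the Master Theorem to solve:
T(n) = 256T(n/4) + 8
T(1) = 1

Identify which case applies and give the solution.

a=256, b=4, f(n)=8. log_4(256) = 4. Since c=0 < 4, Case 1 applies: T(n) = Θ(n^log_b(a)) = O(n^4).

Answer: O(n^4) - Case 1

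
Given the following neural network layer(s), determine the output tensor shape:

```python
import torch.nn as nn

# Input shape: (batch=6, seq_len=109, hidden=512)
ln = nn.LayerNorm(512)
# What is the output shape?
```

Input: (6, 109, 512) -> Output: (6, 109, 512)

Answer: (6, 109, 512)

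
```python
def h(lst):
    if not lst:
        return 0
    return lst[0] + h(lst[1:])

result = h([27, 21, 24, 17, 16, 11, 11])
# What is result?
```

27 + 21 + 24 + 17 + 16 + 11 + 11 + 0 = 127

Answer: 127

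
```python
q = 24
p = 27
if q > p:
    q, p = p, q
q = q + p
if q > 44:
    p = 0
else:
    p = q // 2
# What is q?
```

Trace:
`q = 24` → q = 24
`p = 27` → p = 27
`if q > p: ...` → q > p is False → no variable changes
`q = q + p` → q = 51
`if q > 44: ...` → q > 44 is True → p = 0
So q = 51

Answer: 51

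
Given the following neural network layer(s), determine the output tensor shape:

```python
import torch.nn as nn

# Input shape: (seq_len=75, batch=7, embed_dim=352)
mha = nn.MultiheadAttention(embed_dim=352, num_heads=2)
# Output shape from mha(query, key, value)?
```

Input: (75, 7, 352) -> Output: (75, 7, 352)

Answer: (75, 7, 352)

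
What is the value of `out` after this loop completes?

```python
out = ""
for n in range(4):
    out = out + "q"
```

Repeat 'q' 4 times
`out` takes the values: "" → "q" → "qq" → "qqq" → "qqqq"

Answer: "qqqq"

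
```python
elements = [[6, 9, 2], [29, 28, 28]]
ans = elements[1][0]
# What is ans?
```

Trace:
`elements = [[6, 9, 2], [29, 28, 28]]` → elements = [[6, 9, 2], [29, 28, 28]]
`ans = elements[1][0]` → ans = 29
So ans = 29

Answer: 29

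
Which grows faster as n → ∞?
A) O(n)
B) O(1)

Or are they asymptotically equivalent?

O(n) vs O(1): Higher order terms dominate.

Answer: A) O(n) grows faster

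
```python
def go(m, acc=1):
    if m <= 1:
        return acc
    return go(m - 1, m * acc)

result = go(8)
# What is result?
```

Accumulator trace (n, acc): (8, 1) -> (7, 8) -> (6, 56) -> (5, 336) -> (4, 1680) -> (3, 6720) -> (2, 20160) -> (1, 40320) -> return 40320

Answer: 40320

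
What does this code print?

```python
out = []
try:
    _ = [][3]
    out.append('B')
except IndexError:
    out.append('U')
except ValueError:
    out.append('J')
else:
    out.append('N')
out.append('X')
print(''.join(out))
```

Execution trace: 'U' (except IndexError) → 'X' (after the try/except). Output: UX

Answer: UX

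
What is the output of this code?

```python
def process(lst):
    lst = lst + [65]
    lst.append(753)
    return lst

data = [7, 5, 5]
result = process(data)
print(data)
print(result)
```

Key concept: rebinding parameter vs mutation.
Step by step:
`data = [7, 5, 5]` → data = [7, 5, 5]
`result = process(data)` → result = [7, 5, 5, 65, 753]
`print(data)` → prints [7, 5, 5]
`print(result)` → prints [7, 5, 5, 65, 753]

Answer:
[7, 5, 5]
[7, 5, 5, 65, 753]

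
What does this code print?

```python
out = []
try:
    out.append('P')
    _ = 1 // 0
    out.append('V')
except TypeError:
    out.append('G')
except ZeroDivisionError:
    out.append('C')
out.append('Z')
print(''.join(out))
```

Execution trace: 'P' (try body) → 'C' (except ZeroDivisionError) → 'Z' (after the try/except). Output: PCZ

Answer: PCZ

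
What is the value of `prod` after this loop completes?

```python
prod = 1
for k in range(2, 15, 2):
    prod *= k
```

Product of even numbers 2 to 14
`prod` takes the values: 1 → 2 → 8 → 48 → 384 → 3840 → 46080 → 645120

Answer: 645120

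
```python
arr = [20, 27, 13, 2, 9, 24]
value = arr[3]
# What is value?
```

Trace:
`arr = [20, 27, 13, 2, 9, 24]` → arr = [20, 27, 13, 2, 9, 24]
`value = arr[3]` → value = 2
So value = 2

Answer: 2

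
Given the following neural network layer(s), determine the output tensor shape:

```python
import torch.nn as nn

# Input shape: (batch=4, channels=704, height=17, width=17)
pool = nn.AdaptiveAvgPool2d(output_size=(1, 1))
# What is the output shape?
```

Input: (4, 704, 17, 17) -> Output: (4, 704, 1, 1)

Answer: (4, 704, 1, 1)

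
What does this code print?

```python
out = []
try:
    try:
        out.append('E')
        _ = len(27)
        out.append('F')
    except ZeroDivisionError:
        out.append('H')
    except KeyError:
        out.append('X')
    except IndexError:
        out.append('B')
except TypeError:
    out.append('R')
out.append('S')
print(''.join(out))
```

Execution trace: 'E' (try body) → 'R' (outer except TypeError) → 'S' (after the try/except). Output: ERS

Answer: ERS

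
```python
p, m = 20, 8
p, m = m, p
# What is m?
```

Trace:
`p, m = 20, 8` → p = 20; m = 8
`p, m = m, p` → p = 8; m = 20
So m = 20

Answer: 20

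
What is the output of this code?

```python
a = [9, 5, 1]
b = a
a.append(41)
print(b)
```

Key concept: basic list aliasing.
Step by step:
`a = [9, 5, 1]` → a = [9, 5, 1]
`b = a` → b = [9, 5, 1] (same object as a)
`a.append(41)` → a = [9, 5, 1, 41] (same object as b); b = [9, 5, 1, 41] (same object as a)
`print(b)` → prints [9, 5, 1, 41]

Answer: [9, 5, 1, 41]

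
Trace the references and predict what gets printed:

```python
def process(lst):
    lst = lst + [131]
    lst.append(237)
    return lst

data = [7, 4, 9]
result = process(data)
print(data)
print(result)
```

Key concept: rebinding parameter vs mutation.
Step by step:
`data = [7, 4, 9]` → data = [7, 4, 9]
`result = process(data)` → result = [7, 4, 9, 131, 237]
`print(data)` → prints [7, 4, 9]
`print(result)` → prints [7, 4, 9, 131, 237]

Answer:
[7, 4, 9]
[7, 4, 9, 131, 237]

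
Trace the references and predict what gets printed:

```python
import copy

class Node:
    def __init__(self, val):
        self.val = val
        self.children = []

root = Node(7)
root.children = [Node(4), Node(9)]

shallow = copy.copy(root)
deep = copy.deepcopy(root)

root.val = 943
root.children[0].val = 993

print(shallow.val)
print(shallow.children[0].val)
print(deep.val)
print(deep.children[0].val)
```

Key concept: deep copy with custom objects.
Step by step:
`root = Node(7)` → root = Node(val=7, children=[])
`root.children = [Node(4), Node(9)]` → root = Node(val=7, children=[Node(val=4, children=[]), Node(val=9, children=[])])
`shallow = copy.copy(root)` → shallow = Node(val=7, children=[Node(val=4, children=[]), Node(val=9, children=[])])
`deep = copy.deepcopy(root)` → deep = Node(val=7, children=[Node(val=4, children=[]), Node(val=9, children=[])])
`root.val = 943` → root = Node(val=943, children=[Node(val=4, children=[]), Node(val=9, children=[])])
`root.children[0].val = 993` → root = Node(val=943, children=[Node(val=993, children=[]), Node(val=9, children=[])]); shallow = Node(val=7, children=[Node(val=993, children=[]), Node(val=9, children=[])])
`print(shallow.val)` → prints 7
`print(shallow.children[0].val)` → prints 993
`print(deep.val)` → prints 7
`print(deep.children[0].val)` → prints 4

Answer:
7
993
7
4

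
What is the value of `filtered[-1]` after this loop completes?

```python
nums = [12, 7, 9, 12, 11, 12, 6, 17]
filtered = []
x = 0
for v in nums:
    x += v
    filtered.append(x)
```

Cumulative sum ends at 86
`filtered` takes the values: [] → [12] → [12, 19] → [12, 19, 28] → [12, 19, 28, 40] → [12, 19, 28, 40, 51] → [12, 19, 28, 40, 51, 63] → [12, 19, 28, 40, 51, 63, 69] → [12, 19, 28, 40, 51, 63, 69, 86]
So `filtered[-1]` = 86

Answer: 86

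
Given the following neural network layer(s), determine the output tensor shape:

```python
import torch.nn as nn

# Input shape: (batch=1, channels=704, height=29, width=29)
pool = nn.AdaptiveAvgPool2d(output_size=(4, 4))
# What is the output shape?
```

Input: (1, 704, 29, 29) -> Output: (1, 704, 4, 4)

Answer: (1, 704, 4, 4)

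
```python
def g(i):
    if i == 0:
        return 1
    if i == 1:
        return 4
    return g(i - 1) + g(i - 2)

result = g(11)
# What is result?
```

Build up from base cases: g(0)=1, g(1)=4, g(2)=5, g(3)=9, g(4)=14, g(5)=23, g(6)=37, ..., g(11)=411

Answer: 411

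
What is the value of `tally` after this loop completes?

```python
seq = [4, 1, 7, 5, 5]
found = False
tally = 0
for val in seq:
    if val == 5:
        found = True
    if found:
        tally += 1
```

Count elements after first 5 in [4, 1, 7, 5, 5]
`tally` takes the values: 0 → 1 → 2

Answer: 2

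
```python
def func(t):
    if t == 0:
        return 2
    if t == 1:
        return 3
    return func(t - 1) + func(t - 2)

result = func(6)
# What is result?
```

Build up from base cases: func(0)=2, func(1)=3, func(2)=5, func(3)=8, func(4)=13, func(5)=21, func(6)=34

Answer: 34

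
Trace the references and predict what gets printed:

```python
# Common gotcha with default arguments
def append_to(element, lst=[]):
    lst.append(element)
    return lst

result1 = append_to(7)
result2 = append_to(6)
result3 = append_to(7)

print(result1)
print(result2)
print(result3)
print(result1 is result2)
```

Key concept: mutable default argument gotcha.
Step by step:
`result1 = append_to(7)` → result1 = [7]
`result2 = append_to(6)` → result1 = [7, 6] (same object as result2); result2 = [7, 6] (same object as result1)
`result3 = append_to(7)` → result1 = [7, 6, 7] (same object as result2, result3); result2 = [7, 6, 7] (same object as result1, result3); result3 = [7, 6, 7] (same object as result1, result2)
`print(result1)` → prints [7, 6, 7]
`print(result2)` → prints [7, 6, 7]
`print(result3)` → prints [7, 6, 7]
`print(result1 is result2)` → prints True

Answer:
[7, 6, 7]
[7, 6, 7]
[7, 6, 7]
True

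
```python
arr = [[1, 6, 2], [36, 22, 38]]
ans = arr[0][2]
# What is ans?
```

Trace:
`arr = [[1, 6, 2], [36, 22, 38]]` → arr = [[1, 6, 2], [36, 22, 38]]
`ans = arr[0][2]` → ans = 2
So ans = 2

Answer: 2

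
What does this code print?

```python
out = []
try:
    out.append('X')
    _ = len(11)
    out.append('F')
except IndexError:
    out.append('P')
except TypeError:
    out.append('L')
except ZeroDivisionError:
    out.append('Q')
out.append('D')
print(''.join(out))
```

Execution trace: 'X' (try body) → 'L' (except TypeError) → 'D' (after the try/except). Output: XLD

Answer: XLD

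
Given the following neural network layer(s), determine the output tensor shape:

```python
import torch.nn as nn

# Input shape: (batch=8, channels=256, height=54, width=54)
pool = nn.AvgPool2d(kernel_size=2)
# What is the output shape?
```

Input: (8, 256, 54, 54) -> Output: (8, 256, 27, 27)

Answer: (8, 256, 27, 27)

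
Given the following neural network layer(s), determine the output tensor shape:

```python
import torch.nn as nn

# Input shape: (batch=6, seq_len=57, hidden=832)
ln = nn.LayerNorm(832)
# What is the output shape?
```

Input: (6, 57, 832) -> Output: (6, 57, 832)

Answer: (6, 57, 832)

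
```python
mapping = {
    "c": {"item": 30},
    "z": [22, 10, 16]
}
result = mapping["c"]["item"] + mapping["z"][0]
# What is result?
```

Trace:
`mapping = { ...` → mapping = {'c': {'item': 30}, 'z': [22, 10, 16]}
`result = mapping["c"]["item"] + mapping["z"][0]` → result = 52
So result = 52

Answer: 52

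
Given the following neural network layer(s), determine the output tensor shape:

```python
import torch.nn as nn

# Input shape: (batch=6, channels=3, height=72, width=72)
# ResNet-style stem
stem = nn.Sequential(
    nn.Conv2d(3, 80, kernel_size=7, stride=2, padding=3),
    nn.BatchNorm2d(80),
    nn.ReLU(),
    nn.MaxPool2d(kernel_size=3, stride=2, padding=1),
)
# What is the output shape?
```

Input: (6, 3, 72, 72) -> after Conv2d 7x7 stride=2: (6, 80, 36, 36) -> Output: (6, 80, 18, 18)

Answer: (6, 80, 18, 18)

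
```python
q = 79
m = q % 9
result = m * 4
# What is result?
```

Trace:
`q = 79` → q = 79
`m = q % 9` → m = 7
`result = m * 4` → result = 28
So result = 28

Answer: 28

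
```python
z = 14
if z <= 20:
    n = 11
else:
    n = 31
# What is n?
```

Trace:
`z = 14` → z = 14
`if z <= 20: ...` → z <= 20 is True → n = 11
So n = 11

Answer: 11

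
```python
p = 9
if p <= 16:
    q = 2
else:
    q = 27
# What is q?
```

Trace:
`p = 9` → p = 9
`if p <= 16: ...` → p <= 16 is True → q = 2
So q = 2

Answer: 2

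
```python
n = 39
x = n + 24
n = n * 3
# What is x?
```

Trace:
`n = 39` → n = 39
`x = n + 24` → x = 63
`n = n * 3` → n = 117
So x = 63

Answer: 63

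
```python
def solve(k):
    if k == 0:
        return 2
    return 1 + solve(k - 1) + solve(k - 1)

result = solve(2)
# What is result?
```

solve(k) = 1 + 2·solve(k-1), solve(0)=2. Closed form: (2+1)·2^2 - 1 = 11.

Answer: 11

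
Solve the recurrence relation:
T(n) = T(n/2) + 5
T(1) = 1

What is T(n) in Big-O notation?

Each step divides n by 2 and adds 5. After log_2(n) steps we reach T(1)=1. So T(n) = 5·log_2(n) + 1 = O(log n).

Answer: O(log n)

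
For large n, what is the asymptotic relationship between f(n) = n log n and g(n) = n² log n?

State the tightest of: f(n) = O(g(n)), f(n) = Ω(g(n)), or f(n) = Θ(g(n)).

n log n vs n² log n: f(n) = O(g(n)) but not Ω(g(n)) — n² log n grows strictly faster than n log n.

Answer: f(n) = O(g(n)) but not Ω(g(n)) — n² log n grows strictly faster than n log n.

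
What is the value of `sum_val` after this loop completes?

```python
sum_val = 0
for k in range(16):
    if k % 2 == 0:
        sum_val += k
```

Sum of even numbers 0 to 15
`sum_val` takes the values: 0 → 2 → 6 → 12 → 20 → 30 → 42 → 56

Answer: 56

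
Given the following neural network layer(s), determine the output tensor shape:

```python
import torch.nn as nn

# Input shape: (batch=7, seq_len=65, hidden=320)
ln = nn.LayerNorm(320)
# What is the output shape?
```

Input: (7, 65, 320) -> Output: (7, 65, 320)

Answer: (7, 65, 320)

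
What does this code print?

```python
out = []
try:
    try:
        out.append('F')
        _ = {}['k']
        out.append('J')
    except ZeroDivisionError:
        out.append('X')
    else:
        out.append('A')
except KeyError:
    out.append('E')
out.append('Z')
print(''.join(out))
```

Execution trace: 'F' (try body) → 'E' (outer except KeyError) → 'Z' (after the try/except). Output: FEZ

Answer: FEZ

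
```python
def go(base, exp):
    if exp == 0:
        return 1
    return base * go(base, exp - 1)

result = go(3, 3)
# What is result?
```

go(3, 3) = 3 * 3 * 3 = 27

Answer: 27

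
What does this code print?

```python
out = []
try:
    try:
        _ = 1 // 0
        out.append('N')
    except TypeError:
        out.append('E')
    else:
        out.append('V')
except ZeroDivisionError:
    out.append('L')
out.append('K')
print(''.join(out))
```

Execution trace: 'L' (outer except ZeroDivisionError) → 'K' (after the try/except). Output: LK

Answer: LK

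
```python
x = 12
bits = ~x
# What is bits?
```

Trace:
`x = 12` → x = 12
`bits = ~x` → bits = -13
So bits = -13

Answer: -13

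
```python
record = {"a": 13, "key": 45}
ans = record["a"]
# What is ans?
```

Trace:
`record = {"a": 13, "key": 45}` → record = {'a': 13, 'key': 45}
`ans = record["a"]` → ans = 13
So ans = 13

Answer: 13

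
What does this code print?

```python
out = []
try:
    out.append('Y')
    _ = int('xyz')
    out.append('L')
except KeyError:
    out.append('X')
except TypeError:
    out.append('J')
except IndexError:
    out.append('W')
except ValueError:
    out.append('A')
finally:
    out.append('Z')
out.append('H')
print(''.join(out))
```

Execution trace: 'Y' (try body) → 'A' (except ValueError) → 'Z' (finally) → 'H' (after the try/except). Output: YAZH

Answer: YAZH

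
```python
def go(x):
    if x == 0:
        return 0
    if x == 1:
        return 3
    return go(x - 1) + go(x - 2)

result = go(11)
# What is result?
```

Build up from base cases: go(0)=0, go(1)=3, go(2)=3, go(3)=6, go(4)=9, go(5)=15, go(6)=24, ..., go(11)=267

Answer: 267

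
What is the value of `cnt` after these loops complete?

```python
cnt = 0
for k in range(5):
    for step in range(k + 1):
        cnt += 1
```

Triangle: 1 + 2 + ... + 5
`cnt` takes the values: 0 → 1 → 2 → 3 → 4 → 5 → 6 → 7 → 8 → 9 → 10 → 11 → 12 → 13 → 14 → 15

Answer: 15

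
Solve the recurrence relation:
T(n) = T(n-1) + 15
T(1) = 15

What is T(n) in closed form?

Unrolling: T(n) = T(1) + 15·(n-1) = 15 + 15(n-1) = 15n.

Answer: T(n) = 15n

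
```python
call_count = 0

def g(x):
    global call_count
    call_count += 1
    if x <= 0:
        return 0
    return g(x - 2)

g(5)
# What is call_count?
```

Linear recursion stepping by 2: 4 calls from x=5 down to ≤0.

Answer: 4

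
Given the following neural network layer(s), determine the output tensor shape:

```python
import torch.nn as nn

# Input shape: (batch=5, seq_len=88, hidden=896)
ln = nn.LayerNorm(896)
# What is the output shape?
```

Input: (5, 88, 896) -> Output: (5, 88, 896)

Answer: (5, 88, 896)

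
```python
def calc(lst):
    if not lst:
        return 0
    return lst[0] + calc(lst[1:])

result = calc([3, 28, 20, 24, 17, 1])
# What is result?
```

3 + 28 + 20 + 24 + 17 + 1 + 0 = 93

Answer: 93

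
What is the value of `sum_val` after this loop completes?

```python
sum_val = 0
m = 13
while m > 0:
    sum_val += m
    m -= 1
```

Sum 13 down to 1
`sum_val` takes the values: 0 → 13 → 25 → 36 → 46 → 55 → 63 → 70 → 76 → 81 → 85 → 88 → 90 → 91

Answer: 91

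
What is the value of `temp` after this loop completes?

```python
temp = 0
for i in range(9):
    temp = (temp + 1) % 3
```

Increment mod 3, 9 times = 0
`temp` takes the values: 0 → 1 → 2 → 0 → 1 → 2 → 0 → 1 → 2 → 0

Answer: 0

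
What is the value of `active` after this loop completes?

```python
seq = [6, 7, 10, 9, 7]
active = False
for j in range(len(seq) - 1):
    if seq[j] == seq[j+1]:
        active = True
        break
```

Check consecutive duplicates in [6, 7, 10, 9, 7]
`active` takes the values: False

Answer: False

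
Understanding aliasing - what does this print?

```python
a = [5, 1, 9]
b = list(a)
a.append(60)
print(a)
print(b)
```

Key concept: list() constructor creates copy.
Step by step:
`a = [5, 1, 9]` → a = [5, 1, 9]
`b = list(a)` → b = [5, 1, 9]
`a.append(60)` → a = [5, 1, 9, 60]
`print(a)` → prints [5, 1, 9, 60]
`print(b)` → prints [5, 1, 9]

Answer:
[5, 1, 9, 60]
[5, 1, 9]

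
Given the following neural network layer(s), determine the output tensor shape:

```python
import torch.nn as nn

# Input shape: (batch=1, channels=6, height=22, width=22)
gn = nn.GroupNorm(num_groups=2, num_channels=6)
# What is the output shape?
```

Input: (1, 6, 22, 22) -> Output: (1, 6, 22, 22)

Answer: (1, 6, 22, 22)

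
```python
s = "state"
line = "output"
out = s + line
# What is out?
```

Trace:
`s = "state"` → s = 'state'
`line = "output"` → line = 'output'
`out = s + line` → out = 'stateoutput'
So out = 'stateoutput'

Answer: 'stateoutput'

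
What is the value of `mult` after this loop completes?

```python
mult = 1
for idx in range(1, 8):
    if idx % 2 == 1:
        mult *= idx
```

Product of odd numbers 1 to 7
`mult` takes the values: 1 → 3 → 15 → 105

Answer: 105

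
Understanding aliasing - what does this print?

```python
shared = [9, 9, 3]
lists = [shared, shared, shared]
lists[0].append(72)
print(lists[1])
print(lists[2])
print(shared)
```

Key concept: list of same reference.
Step by step:
`shared = [9, 9, 3]` → shared = [9, 9, 3]
`lists = [shared, shared, shared]` → lists = [[9, 9, 3], [9, 9, 3], [9, 9, 3]]
`lists[0].append(72)` → shared = [9, 9, 3, 72]; lists = [[9, 9, 3, 72], [9, 9, 3, 72], [9, 9, 3, 72]]
`print(lists[1])` → prints [9, 9, 3, 72]
`print(lists[2])` → prints [9, 9, 3, 72]
`print(shared)` → prints [9, 9, 3, 72]

Answer:
[9, 9, 3, 72]
[9, 9, 3, 72]
[9, 9, 3, 72]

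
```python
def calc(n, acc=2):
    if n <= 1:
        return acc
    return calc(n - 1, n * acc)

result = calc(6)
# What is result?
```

Accumulator trace (n, acc): (6, 2) -> (5, 12) -> (4, 60) -> (3, 240) -> (2, 720) -> (1, 1440) -> return 1440

Answer: 1440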